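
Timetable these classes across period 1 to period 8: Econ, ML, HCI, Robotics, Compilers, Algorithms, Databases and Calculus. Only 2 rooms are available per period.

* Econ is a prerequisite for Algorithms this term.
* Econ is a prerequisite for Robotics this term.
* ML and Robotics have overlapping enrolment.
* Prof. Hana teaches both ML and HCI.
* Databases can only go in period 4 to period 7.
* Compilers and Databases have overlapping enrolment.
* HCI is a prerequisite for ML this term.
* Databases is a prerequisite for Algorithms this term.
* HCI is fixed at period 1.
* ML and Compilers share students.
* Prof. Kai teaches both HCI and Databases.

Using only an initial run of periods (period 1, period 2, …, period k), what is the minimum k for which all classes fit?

The precedence chain requires at least 2 distinct periods.
With at most 2 per period and 8 classes, at least 4 periods are needed.
Propagating the time windows through the other constraints, Algorithms can't land before period 5, so the schedule must run through at least period 5.
5 works (last occupied period: period 5): for example Compilers -> period 3, Robotics -> period 3, ML -> period 2, Econ -> period 1, HCI -> period 1, Calculus -> period 2, Databases -> period 4, Algorithms -> period 5.

5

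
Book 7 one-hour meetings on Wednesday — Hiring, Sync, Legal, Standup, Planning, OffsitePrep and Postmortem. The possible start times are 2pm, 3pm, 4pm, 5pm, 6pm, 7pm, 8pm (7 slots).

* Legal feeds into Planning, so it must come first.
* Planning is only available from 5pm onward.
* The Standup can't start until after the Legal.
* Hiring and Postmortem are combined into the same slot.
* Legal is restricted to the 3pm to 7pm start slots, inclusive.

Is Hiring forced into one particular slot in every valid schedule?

Hiring can be 2pm (e.g. Sync -> 2pm; Hiring -> 2pm; Planning -> 5pm; Postmortem -> 2pm; OffsitePrep -> 2pm; Standup -> 4pm; Legal -> 3pm) or 3pm (e.g. Sync -> 2pm; OffsitePrep -> 2pm; Standup -> 4pm; Legal -> 3pm; Postmortem -> 3pm; Planning -> 5pm; Hiring -> 3pm).

No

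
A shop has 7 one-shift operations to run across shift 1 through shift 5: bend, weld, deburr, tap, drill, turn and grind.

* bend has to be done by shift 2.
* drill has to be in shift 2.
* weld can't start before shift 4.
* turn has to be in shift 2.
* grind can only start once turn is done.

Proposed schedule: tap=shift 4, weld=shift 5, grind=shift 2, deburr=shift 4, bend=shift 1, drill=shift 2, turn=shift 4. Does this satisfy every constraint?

weld can't start before shift 4 — holds.
grind can only start once turn is done — violated.
drill has to be in shift 2 — holds.
bend has to be done by shift 2 — holds.
turn has to be in shift 2 — violated.

Invalid. grind can only start once turn is done.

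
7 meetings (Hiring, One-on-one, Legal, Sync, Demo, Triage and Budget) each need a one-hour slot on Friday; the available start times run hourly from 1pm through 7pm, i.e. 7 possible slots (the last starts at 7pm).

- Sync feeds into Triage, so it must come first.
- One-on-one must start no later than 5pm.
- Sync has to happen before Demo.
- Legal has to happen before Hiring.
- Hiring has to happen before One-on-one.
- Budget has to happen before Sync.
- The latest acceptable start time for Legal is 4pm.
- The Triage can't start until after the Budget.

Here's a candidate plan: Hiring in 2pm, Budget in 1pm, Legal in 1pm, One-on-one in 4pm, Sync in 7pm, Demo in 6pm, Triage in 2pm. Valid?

No. Sync feeds into Triage, so it must come first is not satisfied.

Hiring has to happen before One-on-one — holds.
Sync feeds into Triage, so it must come first — violated.
Sync has to happen before Demo — violated.
Legal has to happen before Hiring — holds.
One-on-one must start no later than 5pm — holds.
The Triage can't start until after the Budget — holds.
Budget has to happen before Sync — holds.
The latest acceptable start time for Legal is 4pm — holds.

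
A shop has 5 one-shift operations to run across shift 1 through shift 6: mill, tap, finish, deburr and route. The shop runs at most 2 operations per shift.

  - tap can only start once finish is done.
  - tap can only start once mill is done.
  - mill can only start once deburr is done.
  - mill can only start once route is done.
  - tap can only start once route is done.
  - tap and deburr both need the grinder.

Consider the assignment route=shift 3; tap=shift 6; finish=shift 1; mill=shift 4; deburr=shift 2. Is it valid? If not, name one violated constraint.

tap can only start once mill is done — holds.
tap and deburr both need the grinder — holds.
tap can only start once route is done — holds.
mill can only start once route is done — holds.
The shop runs at most 2 operations per shift — holds.
mill can only start once deburr is done — holds.
tap can only start once finish is done — holds.

Yes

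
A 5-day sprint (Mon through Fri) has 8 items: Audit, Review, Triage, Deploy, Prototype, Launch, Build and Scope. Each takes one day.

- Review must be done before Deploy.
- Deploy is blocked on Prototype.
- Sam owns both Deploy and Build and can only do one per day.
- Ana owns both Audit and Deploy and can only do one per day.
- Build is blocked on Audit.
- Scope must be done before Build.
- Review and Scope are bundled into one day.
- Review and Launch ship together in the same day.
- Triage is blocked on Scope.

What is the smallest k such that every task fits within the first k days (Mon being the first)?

3 days

The precedence chain requires at least 2 distinct days.
Could 2 days be enough, i.e. nothing placed later than Tue? No: Deploy must come after Review (at Mon or later) → {Tue}; Build must come after Audit (at Mon or later) → {Tue}; Build can't share with Deploy (Tue) → nothing is left.
So 2 days is not enough.
3 works (last occupied day: Wed): for example Audit -> Mon, Launch -> Mon, Build -> Wed, Scope -> Mon, Prototype -> Mon, Triage -> Tue, Review -> Mon, Deploy -> Tue.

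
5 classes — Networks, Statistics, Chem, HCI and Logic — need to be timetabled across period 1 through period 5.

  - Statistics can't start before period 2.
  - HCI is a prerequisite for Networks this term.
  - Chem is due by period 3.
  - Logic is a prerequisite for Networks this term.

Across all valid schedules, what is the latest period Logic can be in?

period 4

Downstream work caps Logic at period 4.
Logic at period 4 is achievable: Networks=period 5, Chem=period 1, HCI=period 1, Statistics=period 2, Logic=period 4.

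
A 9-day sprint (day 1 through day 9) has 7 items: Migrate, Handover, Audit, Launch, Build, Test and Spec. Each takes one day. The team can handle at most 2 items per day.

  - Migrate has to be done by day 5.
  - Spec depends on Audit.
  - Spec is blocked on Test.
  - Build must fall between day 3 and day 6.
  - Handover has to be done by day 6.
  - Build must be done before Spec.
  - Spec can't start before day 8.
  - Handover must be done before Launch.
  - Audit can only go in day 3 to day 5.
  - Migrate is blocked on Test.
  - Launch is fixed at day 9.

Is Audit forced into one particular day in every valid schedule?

No

Audit can be day 3 (e.g. Spec in day 8; Handover in day 1; Launch in day 9; Test in day 1; Migrate in day 2; Audit in day 3; Build in day 3) or day 4 (e.g. Build=day 3; Handover=day 1; Migrate=day 2; Audit=day 4; Launch=day 9; Spec=day 8; Test=day 1).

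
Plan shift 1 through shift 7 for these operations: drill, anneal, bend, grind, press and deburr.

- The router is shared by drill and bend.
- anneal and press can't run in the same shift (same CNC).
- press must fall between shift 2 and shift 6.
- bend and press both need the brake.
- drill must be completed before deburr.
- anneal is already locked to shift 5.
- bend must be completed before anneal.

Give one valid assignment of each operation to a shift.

anneal=shift 5, bend=shift 3, deburr=shift 2, press=shift 2, drill=shift 1, grind=shift 1

Checking: bend(shift 3) before anneal(shift 5); drill(shift 1) before deburr(shift 2); bend(shift 3) != press(shift 2); drill(shift 1) != bend(shift 3); anneal(shift 5) != press(shift 2); anneal=shift 5 in [shift 5,shift 5]; press=shift 2 in [shift 2,shift 6].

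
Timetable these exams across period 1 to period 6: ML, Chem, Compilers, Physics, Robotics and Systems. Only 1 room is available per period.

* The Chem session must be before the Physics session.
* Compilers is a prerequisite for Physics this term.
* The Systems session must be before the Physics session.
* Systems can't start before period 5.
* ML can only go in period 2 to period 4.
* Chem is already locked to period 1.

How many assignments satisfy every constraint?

Splitting on ML: it can be period 2 (2), period 3 (2), period 4 (2). Listing each branch's schedules as (Chem, Compilers, Physics, Robotics, Systems) by period number:
ML=period 2: (1,3,6,4,5) (1,4,6,3,5) — 2.
ML=period 3: (1,2,6,4,5) (1,4,6,2,5) — 2.
ML=period 4: (1,2,6,3,5) (1,3,6,2,5) — 2.
Summing: 2 + 2 + 2 = 6.

6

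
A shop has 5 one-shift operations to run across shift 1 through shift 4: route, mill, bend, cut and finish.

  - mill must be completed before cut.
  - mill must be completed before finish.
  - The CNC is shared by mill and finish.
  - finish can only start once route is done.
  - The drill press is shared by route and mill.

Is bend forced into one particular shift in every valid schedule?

No

bend can be shift 1 (e.g. route in shift 2, finish in shift 3, cut in shift 2, mill in shift 1, bend in shift 1) or shift 2 (e.g. bend in shift 2; mill in shift 1; finish in shift 3; route in shift 2; cut in shift 2).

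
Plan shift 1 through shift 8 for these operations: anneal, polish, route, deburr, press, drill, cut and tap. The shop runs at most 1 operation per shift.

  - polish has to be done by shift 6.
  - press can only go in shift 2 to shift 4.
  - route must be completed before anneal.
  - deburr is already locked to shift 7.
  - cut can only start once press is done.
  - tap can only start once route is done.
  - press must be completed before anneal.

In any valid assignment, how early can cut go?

Precedence pushes cut to at least shift 3.
cut at shift 3 is achievable: route -> shift 4; tap -> shift 6; press -> shift 2; drill -> shift 8; deburr -> shift 7; anneal -> shift 5; polish -> shift 1; cut -> shift 3.

shift 3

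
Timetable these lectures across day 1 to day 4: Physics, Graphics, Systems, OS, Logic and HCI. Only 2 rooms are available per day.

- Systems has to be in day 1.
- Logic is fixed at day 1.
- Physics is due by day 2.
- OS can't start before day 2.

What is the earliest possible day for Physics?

Physics's own window allows nothing later than day 2.
Physics at day 2 is achievable: Logic -> day 1; Physics -> day 2; Graphics -> day 3; HCI -> day 3; Systems -> day 1; OS -> day 2.
Nothing earlier works — the capacity limit rule out every day before day 2.

day 2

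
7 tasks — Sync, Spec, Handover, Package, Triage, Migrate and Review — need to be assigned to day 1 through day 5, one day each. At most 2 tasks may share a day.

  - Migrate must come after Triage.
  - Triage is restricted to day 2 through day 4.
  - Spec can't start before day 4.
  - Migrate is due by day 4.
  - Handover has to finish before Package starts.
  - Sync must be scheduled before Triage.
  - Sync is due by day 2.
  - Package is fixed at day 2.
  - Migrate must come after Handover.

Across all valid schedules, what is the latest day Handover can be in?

Downstream work caps Handover at day 1.
Handover at day 1 is achievable: Spec -> day 4, Migrate -> day 3, Triage -> day 2, Package -> day 2, Sync -> day 1, Review -> day 3, Handover -> day 1.

day 1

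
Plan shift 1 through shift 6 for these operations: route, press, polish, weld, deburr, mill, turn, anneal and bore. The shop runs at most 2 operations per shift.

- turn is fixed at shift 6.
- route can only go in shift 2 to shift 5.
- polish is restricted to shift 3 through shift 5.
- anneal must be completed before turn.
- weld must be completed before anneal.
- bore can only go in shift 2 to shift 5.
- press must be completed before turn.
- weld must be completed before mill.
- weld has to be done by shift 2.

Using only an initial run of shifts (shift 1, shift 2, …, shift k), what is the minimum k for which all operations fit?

The precedence chain requires at least 3 distinct shifts.
With at most 2 per shift and 9 operations, at least 5 shifts are needed.
turn can't be placed before shift 6, so the schedule must run through at least shift 6.
6 works (last occupied shift: shift 6): for example press -> shift 1, polish -> shift 3, turn -> shift 6, deburr -> shift 4, mill -> shift 4, route -> shift 2, bore -> shift 2, anneal -> shift 3, weld -> shift 1.

6 shifts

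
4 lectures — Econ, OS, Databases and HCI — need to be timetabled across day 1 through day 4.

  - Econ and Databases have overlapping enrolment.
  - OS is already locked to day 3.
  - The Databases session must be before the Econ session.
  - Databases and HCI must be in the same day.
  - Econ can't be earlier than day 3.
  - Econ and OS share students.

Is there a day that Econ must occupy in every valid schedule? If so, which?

Econ's window is day 3–day 4.
OS is fixed at day 3, and Econ can't share a day with OS.
So Econ must be day 4.

day 4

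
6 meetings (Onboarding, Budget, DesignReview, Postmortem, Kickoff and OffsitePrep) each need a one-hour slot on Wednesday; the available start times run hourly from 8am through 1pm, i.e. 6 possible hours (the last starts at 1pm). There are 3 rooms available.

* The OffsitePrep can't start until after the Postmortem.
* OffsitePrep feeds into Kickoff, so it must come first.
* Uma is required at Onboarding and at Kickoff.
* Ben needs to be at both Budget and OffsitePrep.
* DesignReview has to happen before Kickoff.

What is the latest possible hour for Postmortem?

11am

Downstream work caps Postmortem at 11am.
Postmortem at 11am is achievable: DesignReview=8am; Onboarding=8am; Kickoff=1pm; OffsitePrep=12pm; Budget=8am; Postmortem=11am.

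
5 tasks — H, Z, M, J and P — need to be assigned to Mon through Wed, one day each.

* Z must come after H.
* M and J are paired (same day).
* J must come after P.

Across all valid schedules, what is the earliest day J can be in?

Precedence pushes J to at least Tue.
J at Tue is achievable: J=Tue, H=Mon, P=Mon, M=Tue, Z=Tue.

Tue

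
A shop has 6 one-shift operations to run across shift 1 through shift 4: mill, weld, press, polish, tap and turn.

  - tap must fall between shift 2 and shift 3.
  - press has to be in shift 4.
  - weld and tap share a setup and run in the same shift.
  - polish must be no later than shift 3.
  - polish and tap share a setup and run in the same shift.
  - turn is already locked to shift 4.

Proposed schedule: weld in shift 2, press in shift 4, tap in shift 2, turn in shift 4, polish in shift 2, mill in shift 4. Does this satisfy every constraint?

Valid

turn is already locked to shift 4 — holds.
tap must fall between shift 2 and shift 3 — holds.
weld and tap share a setup and run in the same shift — holds.
press has to be in shift 4 — holds.
polish must be no later than shift 3 — holds.
polish and tap share a setup and run in the same shift — holds.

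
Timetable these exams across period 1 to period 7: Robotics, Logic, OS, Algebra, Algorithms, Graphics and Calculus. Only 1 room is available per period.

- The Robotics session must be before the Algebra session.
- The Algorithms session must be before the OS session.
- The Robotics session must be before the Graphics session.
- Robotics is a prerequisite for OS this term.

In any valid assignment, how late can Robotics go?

period 4

Downstream work caps Robotics at period 6.
Robotics at period 4 is achievable: Logic in period 2; Algorithms in period 1; Robotics in period 4; Algebra in period 6; Graphics in period 7; Calculus in period 3; OS in period 5.
Nothing later works — the capacity limit rule out every period after period 4.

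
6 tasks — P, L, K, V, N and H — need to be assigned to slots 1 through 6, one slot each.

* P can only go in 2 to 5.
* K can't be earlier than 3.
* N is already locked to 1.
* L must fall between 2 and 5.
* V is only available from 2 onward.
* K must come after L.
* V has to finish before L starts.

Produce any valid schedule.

K=4; H=1; P=2; N=1; L=3; V=2

Checking: L(3) before K(4); V(2) before L(3); L=3 in [2,5]; N=1 in [1,1]; K=4 in [3,6]; P=2 in [2,5]; V=2 in [2,6].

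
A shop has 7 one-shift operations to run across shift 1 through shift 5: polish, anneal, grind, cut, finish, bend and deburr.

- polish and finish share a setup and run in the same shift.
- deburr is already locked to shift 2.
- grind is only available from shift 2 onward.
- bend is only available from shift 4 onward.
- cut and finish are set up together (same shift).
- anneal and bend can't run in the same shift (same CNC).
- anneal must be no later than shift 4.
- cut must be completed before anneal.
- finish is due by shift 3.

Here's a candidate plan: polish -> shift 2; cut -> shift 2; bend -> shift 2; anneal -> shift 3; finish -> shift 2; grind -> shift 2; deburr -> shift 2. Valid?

anneal and bend can't run in the same shift (same CNC) — holds.
cut must be completed before anneal — holds.
deburr is already locked to shift 2 — holds.
cut and finish are set up together (same shift) — holds.
anneal must be no later than shift 4 — holds.
bend is only available from shift 4 onward — violated.
polish and finish share a setup and run in the same shift — holds.
finish is due by shift 3 — holds.
grind is only available from shift 2 onward — holds.

No — it violates: bend is only available from shift 4 onward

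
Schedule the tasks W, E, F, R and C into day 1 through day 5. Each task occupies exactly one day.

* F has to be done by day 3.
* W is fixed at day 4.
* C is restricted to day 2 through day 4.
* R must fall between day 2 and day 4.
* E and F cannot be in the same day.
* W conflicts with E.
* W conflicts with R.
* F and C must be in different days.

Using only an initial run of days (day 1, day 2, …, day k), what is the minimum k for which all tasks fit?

W can't be placed before day 4, so the schedule must run through at least day 4.
4 works (last occupied day: day 4): for example C in day 2; R in day 2; W in day 4; E in day 2; F in day 1.

4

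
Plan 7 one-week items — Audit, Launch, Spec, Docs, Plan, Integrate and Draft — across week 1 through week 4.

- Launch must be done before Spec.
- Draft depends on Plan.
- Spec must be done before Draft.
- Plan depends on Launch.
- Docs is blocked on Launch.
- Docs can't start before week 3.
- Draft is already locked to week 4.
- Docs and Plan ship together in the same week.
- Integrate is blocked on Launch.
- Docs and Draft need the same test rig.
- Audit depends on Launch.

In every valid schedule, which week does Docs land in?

Docs's window is week 3–week 4.
Draft is fixed at week 4, and Docs can't share a week with Draft.
So Docs must be week 3.

week 3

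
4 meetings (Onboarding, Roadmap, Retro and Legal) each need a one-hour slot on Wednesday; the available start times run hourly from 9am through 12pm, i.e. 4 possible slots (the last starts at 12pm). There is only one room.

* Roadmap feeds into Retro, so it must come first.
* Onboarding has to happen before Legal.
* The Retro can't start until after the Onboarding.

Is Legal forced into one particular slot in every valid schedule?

No

Legal can be 10am (e.g. Onboarding=9am; Retro=12pm; Legal=10am; Roadmap=11am) or 11am (e.g. Roadmap=10am, Legal=11am, Retro=12pm, Onboarding=9am).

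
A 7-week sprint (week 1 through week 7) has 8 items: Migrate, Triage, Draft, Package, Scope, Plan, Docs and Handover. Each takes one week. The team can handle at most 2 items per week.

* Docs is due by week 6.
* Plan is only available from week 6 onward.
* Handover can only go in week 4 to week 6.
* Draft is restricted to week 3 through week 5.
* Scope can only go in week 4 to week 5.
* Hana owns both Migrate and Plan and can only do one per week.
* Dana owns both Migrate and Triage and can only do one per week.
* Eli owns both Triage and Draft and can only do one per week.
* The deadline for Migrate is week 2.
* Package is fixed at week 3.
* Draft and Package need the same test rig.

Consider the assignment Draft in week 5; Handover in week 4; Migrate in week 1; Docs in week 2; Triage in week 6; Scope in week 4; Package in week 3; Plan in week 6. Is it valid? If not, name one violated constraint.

Draft and Package need the same test rig — holds.
Scope can only go in week 4 to week 5 — holds.
Handover can only go in week 4 to week 6 — holds.
Dana owns both Migrate and Triage and can only do one per week — holds.
Draft is restricted to week 3 through week 5 — holds.
Hana owns both Migrate and Plan and can only do one per week — holds.
The deadline for Migrate is week 2 — holds.
Eli owns both Triage and Draft and can only do one per week — holds.
Package is fixed at week 3 — holds.
Docs is due by week 6 — holds.
Plan is only available from week 6 onward — holds.
The team can handle at most 2 items per week — holds.

Valid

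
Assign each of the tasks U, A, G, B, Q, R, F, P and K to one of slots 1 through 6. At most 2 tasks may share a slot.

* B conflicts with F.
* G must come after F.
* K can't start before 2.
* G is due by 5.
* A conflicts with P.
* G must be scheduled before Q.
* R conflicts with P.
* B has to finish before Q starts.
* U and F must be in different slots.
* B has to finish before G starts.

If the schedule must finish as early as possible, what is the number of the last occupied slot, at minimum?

The precedence chain requires at least 3 distinct slots.
With at most 2 per slot and 9 tasks, at least 5 slots are needed.
5 works (last occupied slot: 5): for example B in 1; K in 2; P in 5; A in 3; G in 3; F in 2; U in 1; R in 4; Q in 4.

5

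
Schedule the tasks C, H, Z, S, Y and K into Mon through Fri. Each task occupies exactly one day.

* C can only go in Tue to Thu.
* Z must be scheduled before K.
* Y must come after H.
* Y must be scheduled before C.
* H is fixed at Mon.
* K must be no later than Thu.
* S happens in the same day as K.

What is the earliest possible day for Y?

Precedence pushes Y to at least Tue; downstream work caps Y at Wed.
Y at Tue is achievable: H=Mon, Y=Tue, S=Tue, C=Wed, Z=Mon, K=Tue.

Tue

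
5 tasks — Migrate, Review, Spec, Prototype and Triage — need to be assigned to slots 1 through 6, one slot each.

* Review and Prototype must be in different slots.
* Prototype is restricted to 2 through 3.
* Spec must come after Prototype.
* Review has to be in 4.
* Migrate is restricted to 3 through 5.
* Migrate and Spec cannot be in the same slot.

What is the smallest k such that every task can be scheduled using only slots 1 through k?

The precedence chain requires at least 2 distinct slots.
Review can't be placed before 4, so the schedule must run through at least slot 4.
4 works (last occupied slot: 4): for example Prototype in 2; Review in 4; Spec in 4; Migrate in 3; Triage in 1.

4 slots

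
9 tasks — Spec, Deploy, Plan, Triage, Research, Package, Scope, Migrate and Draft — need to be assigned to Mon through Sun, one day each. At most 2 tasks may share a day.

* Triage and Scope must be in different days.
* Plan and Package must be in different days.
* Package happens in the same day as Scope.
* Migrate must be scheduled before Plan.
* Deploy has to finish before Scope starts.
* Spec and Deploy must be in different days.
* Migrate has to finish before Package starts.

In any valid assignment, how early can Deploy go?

Downstream work caps Deploy at Sat.
Deploy at Mon is achievable: Spec -> Tue; Draft -> Fri; Triage -> Thu; Plan -> Tue; Scope -> Wed; Package -> Wed; Research -> Thu; Migrate -> Mon; Deploy -> Mon.

Mon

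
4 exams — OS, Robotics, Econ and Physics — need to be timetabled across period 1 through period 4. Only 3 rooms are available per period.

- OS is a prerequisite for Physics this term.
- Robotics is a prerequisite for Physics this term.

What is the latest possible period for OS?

Downstream work caps OS at period 3.
OS at period 3 is achievable: Robotics=period 1; Physics=period 4; OS=period 3; Econ=period 1.

period 3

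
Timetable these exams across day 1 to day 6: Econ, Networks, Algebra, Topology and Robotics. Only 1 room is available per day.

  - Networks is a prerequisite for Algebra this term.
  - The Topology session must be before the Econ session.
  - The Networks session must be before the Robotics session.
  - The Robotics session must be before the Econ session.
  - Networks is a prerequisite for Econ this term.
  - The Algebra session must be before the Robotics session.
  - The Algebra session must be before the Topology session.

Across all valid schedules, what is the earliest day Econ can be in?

day 5

Precedence pushes Econ to at least day 4.
Econ at day 5 is achievable: Topology -> day 4, Robotics -> day 3, Networks -> day 1, Algebra -> day 2, Econ -> day 5.
Nothing earlier works — the capacity limit rule out every day before day 5.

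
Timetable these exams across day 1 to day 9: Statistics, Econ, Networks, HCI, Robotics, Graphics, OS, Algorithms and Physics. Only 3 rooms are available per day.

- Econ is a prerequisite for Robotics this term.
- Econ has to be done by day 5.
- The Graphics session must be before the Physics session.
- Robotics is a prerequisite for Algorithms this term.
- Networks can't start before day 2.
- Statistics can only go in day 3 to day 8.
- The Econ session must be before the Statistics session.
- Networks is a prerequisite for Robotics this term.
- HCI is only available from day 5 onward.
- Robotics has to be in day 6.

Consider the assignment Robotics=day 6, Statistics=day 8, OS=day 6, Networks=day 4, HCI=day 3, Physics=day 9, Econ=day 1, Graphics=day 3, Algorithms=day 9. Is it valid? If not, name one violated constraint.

No — it violates: HCI is only available from day 5 onward

Robotics has to be in day 6 — holds.
Robotics is a prerequisite for Algorithms this term — holds.
HCI is only available from day 5 onward — violated.
Only 3 rooms are available per day — holds.
Econ is a prerequisite for Robotics this term — holds.
The Graphics session must be before the Physics session — holds.
The Econ session must be before the Statistics session — holds.
Statistics can only go in day 3 to day 8 — holds.
Networks is a prerequisite for Robotics this term — holds.
Networks can't start before day 2 — holds.
Econ has to be done by day 5 — holds.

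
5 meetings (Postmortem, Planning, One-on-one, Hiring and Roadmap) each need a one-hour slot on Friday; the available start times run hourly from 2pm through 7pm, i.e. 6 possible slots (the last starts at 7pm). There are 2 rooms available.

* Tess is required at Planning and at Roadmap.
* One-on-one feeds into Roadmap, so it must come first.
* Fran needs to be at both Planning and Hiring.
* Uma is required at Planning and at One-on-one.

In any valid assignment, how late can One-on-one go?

Downstream work caps One-on-one at 6pm.
One-on-one at 6pm is achievable: One-on-one in 6pm, Roadmap in 7pm, Postmortem in 2pm, Planning in 2pm, Hiring in 3pm.

6pm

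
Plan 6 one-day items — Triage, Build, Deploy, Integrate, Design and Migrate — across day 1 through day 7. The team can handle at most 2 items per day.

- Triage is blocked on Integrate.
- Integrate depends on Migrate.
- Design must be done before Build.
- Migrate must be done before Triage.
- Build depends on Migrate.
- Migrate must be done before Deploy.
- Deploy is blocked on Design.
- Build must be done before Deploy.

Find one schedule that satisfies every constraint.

Build in day 2; Integrate in day 2; Triage in day 3; Migrate in day 1; Deploy in day 3; Design in day 1

Checking: Migrate(day 1) before Build(day 2); Build(day 2) before Deploy(day 3); Design(day 1) before Build(day 2); Migrate(day 1) before Deploy(day 3); Migrate(day 1) before Triage(day 3); Integrate(day 2) before Triage(day 3); Migrate(day 1) before Integrate(day 2); Design(day 1) before Deploy(day 3); max 2 per day (cap 2).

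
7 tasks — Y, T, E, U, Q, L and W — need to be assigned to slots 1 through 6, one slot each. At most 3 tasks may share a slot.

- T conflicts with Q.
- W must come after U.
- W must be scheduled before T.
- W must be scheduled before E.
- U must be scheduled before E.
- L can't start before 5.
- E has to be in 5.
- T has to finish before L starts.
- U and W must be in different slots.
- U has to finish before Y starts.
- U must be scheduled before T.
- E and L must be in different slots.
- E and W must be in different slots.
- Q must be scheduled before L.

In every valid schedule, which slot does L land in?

6

L's window is 5–6.
E is fixed at 5, and L can't share a slot with E.
So L must be 6.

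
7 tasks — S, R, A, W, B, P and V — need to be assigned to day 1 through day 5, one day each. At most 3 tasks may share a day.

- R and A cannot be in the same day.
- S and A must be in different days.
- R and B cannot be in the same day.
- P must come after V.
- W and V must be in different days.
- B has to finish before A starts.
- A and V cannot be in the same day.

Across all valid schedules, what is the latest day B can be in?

Downstream work caps B at day 4.
B at day 4 is achievable: R=day 1, P=day 2, W=day 2, V=day 1, A=day 5, S=day 1, B=day 4.

day 4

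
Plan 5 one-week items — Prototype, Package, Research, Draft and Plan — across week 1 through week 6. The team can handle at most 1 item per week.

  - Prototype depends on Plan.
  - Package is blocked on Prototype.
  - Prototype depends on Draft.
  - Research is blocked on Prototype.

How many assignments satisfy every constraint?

Splitting on Prototype: it can be week 3 (12), week 4 (12). Listing each branch's schedules as (Package, Research, Draft, Plan) by week number:
Prototype=week 3: (4,5,1,2) (4,5,2,1) (4,6,1,2) (4,6,2,1) (5,4,1,2) (5,4,2,1) (5,6,1,2) (5,6,2,1) (6,4,1,2) (6,4,2,1) (6,5,1,2) (6,5,2,1) — 12.
Prototype=week 4: (5,6,1,2) (5,6,1,3) (5,6,2,1) (5,6,2,3) (5,6,3,1) (5,6,3,2) (6,5,1,2) (6,5,1,3) (6,5,2,1) (6,5,2,3) (6,5,3,1) (6,5,3,2) — 12.
Summing: 12 + 12 = 24.

24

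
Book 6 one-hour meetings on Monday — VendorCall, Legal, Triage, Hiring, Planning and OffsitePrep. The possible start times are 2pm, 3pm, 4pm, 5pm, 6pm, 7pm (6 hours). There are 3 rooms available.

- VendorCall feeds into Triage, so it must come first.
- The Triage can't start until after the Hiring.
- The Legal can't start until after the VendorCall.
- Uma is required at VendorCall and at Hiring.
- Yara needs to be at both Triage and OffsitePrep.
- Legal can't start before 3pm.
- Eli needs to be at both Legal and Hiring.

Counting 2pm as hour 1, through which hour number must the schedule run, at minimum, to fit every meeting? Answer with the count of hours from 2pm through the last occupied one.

The precedence chain requires at least 2 distinct hours.
With at most 3 per hour and 6 meetings, at least 2 hours are needed.
Could 2 hours be enough, i.e. nothing placed later than 3pm? No: Triage must come after Hiring (at 2pm or later) → {3pm}; Hiring must come before Triage (at 3pm or earlier) → {2pm}; VendorCall must come before Triage (at 3pm or earlier) → {2pm}; Hiring can't share with VendorCall (2pm) → nothing is left.
So 2 hours is not enough.
3 works (last occupied hour: 4pm): for example Legal -> 4pm; OffsitePrep -> 2pm; Triage -> 4pm; Planning -> 2pm; VendorCall -> 2pm; Hiring -> 3pm.

3 hours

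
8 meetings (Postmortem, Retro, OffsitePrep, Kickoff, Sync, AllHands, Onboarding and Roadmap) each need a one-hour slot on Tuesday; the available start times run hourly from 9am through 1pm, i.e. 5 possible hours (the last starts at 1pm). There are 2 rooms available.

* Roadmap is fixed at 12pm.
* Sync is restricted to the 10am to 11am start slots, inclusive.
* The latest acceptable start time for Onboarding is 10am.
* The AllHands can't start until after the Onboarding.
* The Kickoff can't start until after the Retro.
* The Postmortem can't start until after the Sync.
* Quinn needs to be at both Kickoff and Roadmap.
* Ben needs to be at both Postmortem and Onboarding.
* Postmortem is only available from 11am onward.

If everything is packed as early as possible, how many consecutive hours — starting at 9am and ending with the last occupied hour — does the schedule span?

The precedence chain requires at least 2 distinct hours.
With at most 2 per hour and 8 meetings, at least 4 hours are needed.
Roadmap can't be placed before 12pm — that is hour 4 counting from 9am — so the schedule must run through at least 4 hours.
4 works (last occupied hour: 12pm): for example Retro -> 9am, OffsitePrep -> 12pm, Onboarding -> 9am, Kickoff -> 10am, AllHands -> 11am, Sync -> 10am, Roadmap -> 12pm, Postmortem -> 11am.

4 hours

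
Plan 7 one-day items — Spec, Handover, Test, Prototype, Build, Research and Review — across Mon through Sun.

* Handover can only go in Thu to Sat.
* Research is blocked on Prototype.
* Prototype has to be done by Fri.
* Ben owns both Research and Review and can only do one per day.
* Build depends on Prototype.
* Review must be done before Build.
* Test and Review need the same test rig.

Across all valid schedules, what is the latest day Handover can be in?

Handover is available from Thu; Handover's own window allows nothing later than Sat.
Handover at Sat is achievable: Prototype=Mon; Test=Tue; Spec=Mon; Research=Tue; Build=Tue; Review=Mon; Handover=Sat.

Sat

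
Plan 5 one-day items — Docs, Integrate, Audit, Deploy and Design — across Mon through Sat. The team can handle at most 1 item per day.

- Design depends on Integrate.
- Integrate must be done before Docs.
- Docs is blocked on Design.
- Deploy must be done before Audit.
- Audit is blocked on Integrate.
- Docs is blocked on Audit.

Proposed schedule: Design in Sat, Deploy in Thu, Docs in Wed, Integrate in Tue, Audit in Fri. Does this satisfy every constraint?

No. Docs is blocked on Design is not satisfied.

The team can handle at most 1 item per day — holds.
Audit is blocked on Integrate — holds.
Design depends on Integrate — holds.
Docs is blocked on Design — violated.
Docs is blocked on Audit — violated.
Deploy must be done before Audit — holds.
Integrate must be done before Docs — holds.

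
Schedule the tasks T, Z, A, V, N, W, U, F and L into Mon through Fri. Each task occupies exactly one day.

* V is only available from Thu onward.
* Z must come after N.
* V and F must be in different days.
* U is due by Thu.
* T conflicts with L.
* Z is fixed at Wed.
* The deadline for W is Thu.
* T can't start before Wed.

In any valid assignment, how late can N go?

Downstream work caps N at Tue.
N at Tue is achievable: L in Mon; F in Mon; T in Wed; N in Tue; U in Mon; A in Mon; Z in Wed; V in Thu; W in Mon.

Tue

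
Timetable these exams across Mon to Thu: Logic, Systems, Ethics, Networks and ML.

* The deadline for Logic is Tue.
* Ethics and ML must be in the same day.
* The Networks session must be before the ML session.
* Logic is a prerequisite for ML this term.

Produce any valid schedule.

Logic=Mon; Ethics=Tue; Systems=Mon; ML=Tue; Networks=Mon

Checking: Networks(Mon) before ML(Tue); Logic(Mon) before ML(Tue); Ethics = ML = Tue; Logic=Mon in [Mon,Tue].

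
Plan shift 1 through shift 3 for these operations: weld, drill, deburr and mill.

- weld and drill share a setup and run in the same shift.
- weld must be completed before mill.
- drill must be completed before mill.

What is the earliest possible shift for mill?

Precedence pushes mill to at least shift 2.
mill at shift 2 is achievable: deburr -> shift 1, drill -> shift 1, mill -> shift 2, weld -> shift 1.

shift 2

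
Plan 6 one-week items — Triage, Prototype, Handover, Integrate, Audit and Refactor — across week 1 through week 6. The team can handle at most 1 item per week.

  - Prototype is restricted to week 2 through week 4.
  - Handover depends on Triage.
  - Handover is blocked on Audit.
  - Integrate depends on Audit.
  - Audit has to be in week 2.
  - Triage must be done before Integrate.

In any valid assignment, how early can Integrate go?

Precedence pushes Integrate to at least week 3.
Integrate at week 3 is achievable: Refactor in week 6, Integrate in week 3, Audit in week 2, Prototype in week 4, Triage in week 1, Handover in week 5.

week 3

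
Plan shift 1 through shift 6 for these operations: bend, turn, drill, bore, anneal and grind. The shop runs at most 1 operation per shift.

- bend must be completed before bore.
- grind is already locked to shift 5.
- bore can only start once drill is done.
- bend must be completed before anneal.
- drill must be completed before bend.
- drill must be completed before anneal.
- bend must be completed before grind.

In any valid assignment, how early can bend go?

shift 2

Precedence pushes bend to at least shift 2; downstream work caps bend at shift 4.
bend at shift 2 is achievable: anneal in shift 4, bore in shift 3, drill in shift 1, bend in shift 2, turn in shift 6, grind in shift 5.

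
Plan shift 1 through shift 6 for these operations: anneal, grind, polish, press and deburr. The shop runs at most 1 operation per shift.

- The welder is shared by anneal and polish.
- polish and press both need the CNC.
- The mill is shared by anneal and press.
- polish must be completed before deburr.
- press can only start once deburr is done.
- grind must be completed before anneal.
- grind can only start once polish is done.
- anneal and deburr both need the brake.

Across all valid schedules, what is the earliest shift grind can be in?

shift 2

Precedence pushes grind to at least shift 2; downstream work caps grind at shift 5.
grind at shift 2 is achievable: polish -> shift 1, grind -> shift 2, deburr -> shift 3, anneal -> shift 4, press -> shift 5.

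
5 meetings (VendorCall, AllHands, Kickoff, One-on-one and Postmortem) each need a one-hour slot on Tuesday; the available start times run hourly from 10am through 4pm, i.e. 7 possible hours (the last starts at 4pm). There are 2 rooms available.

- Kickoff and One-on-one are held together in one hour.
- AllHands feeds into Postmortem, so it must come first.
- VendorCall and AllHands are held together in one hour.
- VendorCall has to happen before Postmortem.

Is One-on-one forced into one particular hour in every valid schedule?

No

One-on-one can be 10am (e.g. Kickoff=10am, One-on-one=10am, Postmortem=12pm, VendorCall=11am, AllHands=11am) or 11am (e.g. VendorCall -> 10am, Kickoff -> 11am, Postmortem -> 12pm, One-on-one -> 11am, AllHands -> 10am).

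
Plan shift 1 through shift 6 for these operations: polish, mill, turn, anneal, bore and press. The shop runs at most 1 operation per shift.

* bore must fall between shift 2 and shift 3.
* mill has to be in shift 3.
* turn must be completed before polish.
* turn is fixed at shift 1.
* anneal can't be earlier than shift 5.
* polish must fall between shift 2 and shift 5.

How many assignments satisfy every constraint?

3

Enumerating: anneal=shift 5; press=shift 6; mill=shift 3; bore=shift 2; polish=shift 4; turn=shift 1 | turn=shift 1, polish=shift 4, anneal=shift 6, mill=shift 3, bore=shift 2, press=shift 5 | polish=shift 5; turn=shift 1; mill=shift 3; press=shift 4; bore=shift 2; anneal=shift 6.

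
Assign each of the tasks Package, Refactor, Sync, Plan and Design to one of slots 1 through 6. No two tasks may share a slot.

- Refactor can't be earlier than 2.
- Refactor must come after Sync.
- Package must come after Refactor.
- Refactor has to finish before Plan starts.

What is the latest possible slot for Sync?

Downstream work caps Sync at 4.
Sync at 3 is achievable: Plan -> 6, Sync -> 3, Design -> 1, Package -> 5, Refactor -> 4.
Nothing later works — the capacity limit rule out every slot after 3.

3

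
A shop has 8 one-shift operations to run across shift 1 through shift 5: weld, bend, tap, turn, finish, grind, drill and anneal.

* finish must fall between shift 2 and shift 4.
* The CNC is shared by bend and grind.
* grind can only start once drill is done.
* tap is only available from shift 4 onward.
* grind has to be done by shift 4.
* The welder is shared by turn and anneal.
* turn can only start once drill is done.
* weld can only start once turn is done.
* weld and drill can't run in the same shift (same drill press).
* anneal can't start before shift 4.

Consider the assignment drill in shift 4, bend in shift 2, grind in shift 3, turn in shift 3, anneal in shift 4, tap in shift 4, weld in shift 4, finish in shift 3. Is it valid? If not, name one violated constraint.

No — it violates: weld and drill can't run in the same shift (same drill press)

turn can only start once drill is done — violated.
The CNC is shared by bend and grind — holds.
anneal can't start before shift 4 — holds.
grind has to be done by shift 4 — holds.
grind can only start once drill is done — violated.
weld can only start once turn is done — holds.
The welder is shared by turn and anneal — holds.
tap is only available from shift 4 onward — holds.
finish must fall between shift 2 and shift 4 — holds.
weld and drill can't run in the same shift (same drill press) — violated.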